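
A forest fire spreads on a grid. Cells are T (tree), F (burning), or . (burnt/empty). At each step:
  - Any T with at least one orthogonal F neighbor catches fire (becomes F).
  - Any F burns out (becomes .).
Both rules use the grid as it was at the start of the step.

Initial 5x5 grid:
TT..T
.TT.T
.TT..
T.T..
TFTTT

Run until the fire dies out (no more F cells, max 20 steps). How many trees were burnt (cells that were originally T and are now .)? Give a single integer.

Answer: 12

Derivation:
Step 1: +2 fires, +1 burnt (F count now 2)
Step 2: +3 fires, +2 burnt (F count now 3)
Step 3: +2 fires, +3 burnt (F count now 2)
Step 4: +2 fires, +2 burnt (F count now 2)
Step 5: +1 fires, +2 burnt (F count now 1)
Step 6: +1 fires, +1 burnt (F count now 1)
Step 7: +1 fires, +1 burnt (F count now 1)
Step 8: +0 fires, +1 burnt (F count now 0)
Fire out after step 8
Initially T: 14, now '.': 23
Total burnt (originally-T cells now '.'): 12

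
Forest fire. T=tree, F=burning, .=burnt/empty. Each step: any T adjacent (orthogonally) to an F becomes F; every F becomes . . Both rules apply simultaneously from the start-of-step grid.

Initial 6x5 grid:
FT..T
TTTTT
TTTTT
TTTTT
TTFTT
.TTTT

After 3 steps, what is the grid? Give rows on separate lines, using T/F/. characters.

Step 1: 6 trees catch fire, 2 burn out
  .F..T
  FTTTT
  TTTTT
  TTFTT
  TF.FT
  .TFTT
Step 2: 9 trees catch fire, 6 burn out
  ....T
  .FTTT
  FTFTT
  TF.FT
  F...F
  .F.FT
Step 3: 6 trees catch fire, 9 burn out
  ....T
  ..FTT
  .F.FT
  F...F
  .....
  ....F

....T
..FTT
.F.FT
F...F
.....
....F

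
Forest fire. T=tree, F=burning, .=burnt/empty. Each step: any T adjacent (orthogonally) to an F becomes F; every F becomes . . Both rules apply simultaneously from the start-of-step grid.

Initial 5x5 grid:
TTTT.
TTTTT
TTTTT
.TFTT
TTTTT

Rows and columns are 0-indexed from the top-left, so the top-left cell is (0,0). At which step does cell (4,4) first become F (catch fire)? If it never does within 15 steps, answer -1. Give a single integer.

Step 1: cell (4,4)='T' (+4 fires, +1 burnt)
Step 2: cell (4,4)='T' (+6 fires, +4 burnt)
Step 3: cell (4,4)='F' (+7 fires, +6 burnt)
  -> target ignites at step 3
Step 4: cell (4,4)='.' (+4 fires, +7 burnt)
Step 5: cell (4,4)='.' (+1 fires, +4 burnt)
Step 6: cell (4,4)='.' (+0 fires, +1 burnt)
  fire out at step 6

3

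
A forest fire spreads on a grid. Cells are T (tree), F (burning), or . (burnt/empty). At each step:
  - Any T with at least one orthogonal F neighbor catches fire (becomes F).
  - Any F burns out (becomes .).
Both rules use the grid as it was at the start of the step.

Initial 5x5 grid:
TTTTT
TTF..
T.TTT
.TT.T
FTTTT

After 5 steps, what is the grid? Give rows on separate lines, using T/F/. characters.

Step 1: 4 trees catch fire, 2 burn out
  TTFTT
  TF...
  T.FTT
  .TT.T
  .FTTT
Step 2: 7 trees catch fire, 4 burn out
  TF.FT
  F....
  T..FT
  .FF.T
  ..FTT
Step 3: 5 trees catch fire, 7 burn out
  F...F
  .....
  F...F
  ....T
  ...FT
Step 4: 2 trees catch fire, 5 burn out
  .....
  .....
  .....
  ....F
  ....F
Step 5: 0 trees catch fire, 2 burn out
  .....
  .....
  .....
  .....
  .....

.....
.....
.....
.....
.....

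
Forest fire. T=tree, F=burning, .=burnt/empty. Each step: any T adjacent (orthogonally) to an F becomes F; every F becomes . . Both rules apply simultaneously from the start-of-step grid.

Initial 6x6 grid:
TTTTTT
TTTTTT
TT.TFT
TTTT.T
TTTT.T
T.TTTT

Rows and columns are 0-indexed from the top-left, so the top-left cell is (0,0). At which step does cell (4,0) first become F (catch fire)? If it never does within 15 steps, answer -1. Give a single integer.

Step 1: cell (4,0)='T' (+3 fires, +1 burnt)
Step 2: cell (4,0)='T' (+5 fires, +3 burnt)
Step 3: cell (4,0)='T' (+6 fires, +5 burnt)
Step 4: cell (4,0)='T' (+6 fires, +6 burnt)
Step 5: cell (4,0)='T' (+7 fires, +6 burnt)
Step 6: cell (4,0)='F' (+3 fires, +7 burnt)
  -> target ignites at step 6
Step 7: cell (4,0)='.' (+1 fires, +3 burnt)
Step 8: cell (4,0)='.' (+0 fires, +1 burnt)
  fire out at step 8

6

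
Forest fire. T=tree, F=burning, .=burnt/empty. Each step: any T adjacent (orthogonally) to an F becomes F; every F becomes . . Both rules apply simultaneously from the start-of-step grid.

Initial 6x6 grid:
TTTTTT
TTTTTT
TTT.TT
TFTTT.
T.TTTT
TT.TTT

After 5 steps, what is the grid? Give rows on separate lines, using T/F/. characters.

Step 1: 3 trees catch fire, 1 burn out
  TTTTTT
  TTTTTT
  TFT.TT
  F.FTT.
  T.TTTT
  TT.TTT
Step 2: 6 trees catch fire, 3 burn out
  TTTTTT
  TFTTTT
  F.F.TT
  ...FT.
  F.FTTT
  TT.TTT
Step 3: 6 trees catch fire, 6 burn out
  TFTTTT
  F.FTTT
  ....TT
  ....F.
  ...FTT
  FT.TTT
Step 4: 7 trees catch fire, 6 burn out
  F.FTTT
  ...FTT
  ....FT
  ......
  ....FT
  .F.FTT
Step 5: 5 trees catch fire, 7 burn out
  ...FTT
  ....FT
  .....F
  ......
  .....F
  ....FT

...FTT
....FT
.....F
......
.....F
....FT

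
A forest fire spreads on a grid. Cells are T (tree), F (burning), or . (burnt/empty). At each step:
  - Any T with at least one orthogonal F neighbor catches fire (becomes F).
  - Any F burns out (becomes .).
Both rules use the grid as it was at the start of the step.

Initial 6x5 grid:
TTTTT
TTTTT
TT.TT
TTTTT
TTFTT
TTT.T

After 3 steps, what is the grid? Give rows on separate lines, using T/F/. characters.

Step 1: 4 trees catch fire, 1 burn out
  TTTTT
  TTTTT
  TT.TT
  TTFTT
  TF.FT
  TTF.T
Step 2: 5 trees catch fire, 4 burn out
  TTTTT
  TTTTT
  TT.TT
  TF.FT
  F...F
  TF..T
Step 3: 6 trees catch fire, 5 burn out
  TTTTT
  TTTTT
  TF.FT
  F...F
  .....
  F...F

TTTTT
TTTTT
TF.FT
F...F
.....
F...F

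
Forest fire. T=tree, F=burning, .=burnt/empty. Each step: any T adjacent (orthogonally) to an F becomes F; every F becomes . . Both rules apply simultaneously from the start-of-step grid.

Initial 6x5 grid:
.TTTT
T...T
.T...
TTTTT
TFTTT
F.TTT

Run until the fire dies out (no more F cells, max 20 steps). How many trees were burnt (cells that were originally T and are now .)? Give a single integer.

Step 1: +3 fires, +2 burnt (F count now 3)
Step 2: +5 fires, +3 burnt (F count now 5)
Step 3: +3 fires, +5 burnt (F count now 3)
Step 4: +2 fires, +3 burnt (F count now 2)
Step 5: +0 fires, +2 burnt (F count now 0)
Fire out after step 5
Initially T: 19, now '.': 24
Total burnt (originally-T cells now '.'): 13

Answer: 13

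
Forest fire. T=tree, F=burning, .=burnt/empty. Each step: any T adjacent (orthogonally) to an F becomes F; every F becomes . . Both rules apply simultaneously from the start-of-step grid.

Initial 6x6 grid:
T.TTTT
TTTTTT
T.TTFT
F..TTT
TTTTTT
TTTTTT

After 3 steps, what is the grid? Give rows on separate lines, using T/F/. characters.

Step 1: 6 trees catch fire, 2 burn out
  T.TTTT
  TTTTFT
  F.TF.F
  ...TFT
  FTTTTT
  TTTTTT
Step 2: 10 trees catch fire, 6 burn out
  T.TTFT
  FTTF.F
  ..F...
  ...F.F
  .FTTFT
  FTTTTT
Step 3: 10 trees catch fire, 10 burn out
  F.TF.F
  .FF...
  ......
  ......
  ..FF.F
  .FTTFT

F.TF.F
.FF...
......
......
..FF.F
.FTTFT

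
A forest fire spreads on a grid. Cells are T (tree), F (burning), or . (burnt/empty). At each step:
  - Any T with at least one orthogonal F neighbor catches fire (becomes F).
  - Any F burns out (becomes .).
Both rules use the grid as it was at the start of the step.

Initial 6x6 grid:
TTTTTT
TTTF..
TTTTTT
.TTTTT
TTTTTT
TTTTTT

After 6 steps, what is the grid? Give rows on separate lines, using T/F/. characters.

Step 1: 3 trees catch fire, 1 burn out
  TTTFTT
  TTF...
  TTTFTT
  .TTTTT
  TTTTTT
  TTTTTT
Step 2: 6 trees catch fire, 3 burn out
  TTF.FT
  TF....
  TTF.FT
  .TTFTT
  TTTTTT
  TTTTTT
Step 3: 8 trees catch fire, 6 burn out
  TF...F
  F.....
  TF...F
  .TF.FT
  TTTFTT
  TTTTTT
Step 4: 7 trees catch fire, 8 burn out
  F.....
  ......
  F.....
  .F...F
  TTF.FT
  TTTFTT
Step 5: 4 trees catch fire, 7 burn out
  ......
  ......
  ......
  ......
  TF...F
  TTF.FT
Step 6: 3 trees catch fire, 4 burn out
  ......
  ......
  ......
  ......
  F.....
  TF...F

......
......
......
......
F.....
TF...F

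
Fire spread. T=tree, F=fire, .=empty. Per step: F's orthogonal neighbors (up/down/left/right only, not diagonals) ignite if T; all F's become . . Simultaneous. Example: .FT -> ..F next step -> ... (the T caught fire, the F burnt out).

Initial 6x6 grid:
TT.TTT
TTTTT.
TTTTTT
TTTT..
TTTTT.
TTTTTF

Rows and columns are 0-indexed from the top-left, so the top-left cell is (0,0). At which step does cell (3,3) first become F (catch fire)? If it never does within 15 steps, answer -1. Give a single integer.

Step 1: cell (3,3)='T' (+1 fires, +1 burnt)
Step 2: cell (3,3)='T' (+2 fires, +1 burnt)
Step 3: cell (3,3)='T' (+2 fires, +2 burnt)
Step 4: cell (3,3)='F' (+3 fires, +2 burnt)
  -> target ignites at step 4
Step 5: cell (3,3)='.' (+4 fires, +3 burnt)
Step 6: cell (3,3)='.' (+5 fires, +4 burnt)
Step 7: cell (3,3)='.' (+6 fires, +5 burnt)
Step 8: cell (3,3)='.' (+3 fires, +6 burnt)
Step 9: cell (3,3)='.' (+3 fires, +3 burnt)
Step 10: cell (3,3)='.' (+1 fires, +3 burnt)
Step 11: cell (3,3)='.' (+0 fires, +1 burnt)
  fire out at step 11

4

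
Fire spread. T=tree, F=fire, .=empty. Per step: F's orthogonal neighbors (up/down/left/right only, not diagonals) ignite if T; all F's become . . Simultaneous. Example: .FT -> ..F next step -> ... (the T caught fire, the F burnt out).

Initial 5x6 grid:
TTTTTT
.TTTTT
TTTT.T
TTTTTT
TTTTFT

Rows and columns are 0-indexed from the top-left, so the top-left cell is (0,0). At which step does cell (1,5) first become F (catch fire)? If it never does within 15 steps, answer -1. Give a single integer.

Step 1: cell (1,5)='T' (+3 fires, +1 burnt)
Step 2: cell (1,5)='T' (+3 fires, +3 burnt)
Step 3: cell (1,5)='T' (+4 fires, +3 burnt)
Step 4: cell (1,5)='F' (+5 fires, +4 burnt)
  -> target ignites at step 4
Step 5: cell (1,5)='.' (+6 fires, +5 burnt)
Step 6: cell (1,5)='.' (+4 fires, +6 burnt)
Step 7: cell (1,5)='.' (+1 fires, +4 burnt)
Step 8: cell (1,5)='.' (+1 fires, +1 burnt)
Step 9: cell (1,5)='.' (+0 fires, +1 burnt)
  fire out at step 9

4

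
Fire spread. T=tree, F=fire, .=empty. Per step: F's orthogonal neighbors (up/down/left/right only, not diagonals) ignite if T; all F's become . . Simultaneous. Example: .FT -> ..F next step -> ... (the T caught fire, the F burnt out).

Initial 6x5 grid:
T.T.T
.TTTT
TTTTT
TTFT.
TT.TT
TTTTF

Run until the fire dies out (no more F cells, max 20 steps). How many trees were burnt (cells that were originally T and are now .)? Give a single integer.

Answer: 22

Derivation:
Step 1: +5 fires, +2 burnt (F count now 5)
Step 2: +7 fires, +5 burnt (F count now 7)
Step 3: +7 fires, +7 burnt (F count now 7)
Step 4: +2 fires, +7 burnt (F count now 2)
Step 5: +1 fires, +2 burnt (F count now 1)
Step 6: +0 fires, +1 burnt (F count now 0)
Fire out after step 6
Initially T: 23, now '.': 29
Total burnt (originally-T cells now '.'): 22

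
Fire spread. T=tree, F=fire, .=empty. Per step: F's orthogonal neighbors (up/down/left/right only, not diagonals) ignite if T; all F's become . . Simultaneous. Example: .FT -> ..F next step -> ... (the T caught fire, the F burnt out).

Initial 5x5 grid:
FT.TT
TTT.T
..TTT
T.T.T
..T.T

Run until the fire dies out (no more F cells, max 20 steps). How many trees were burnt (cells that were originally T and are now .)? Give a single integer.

Step 1: +2 fires, +1 burnt (F count now 2)
Step 2: +1 fires, +2 burnt (F count now 1)
Step 3: +1 fires, +1 burnt (F count now 1)
Step 4: +1 fires, +1 burnt (F count now 1)
Step 5: +2 fires, +1 burnt (F count now 2)
Step 6: +2 fires, +2 burnt (F count now 2)
Step 7: +2 fires, +2 burnt (F count now 2)
Step 8: +2 fires, +2 burnt (F count now 2)
Step 9: +1 fires, +2 burnt (F count now 1)
Step 10: +0 fires, +1 burnt (F count now 0)
Fire out after step 10
Initially T: 15, now '.': 24
Total burnt (originally-T cells now '.'): 14

Answer: 14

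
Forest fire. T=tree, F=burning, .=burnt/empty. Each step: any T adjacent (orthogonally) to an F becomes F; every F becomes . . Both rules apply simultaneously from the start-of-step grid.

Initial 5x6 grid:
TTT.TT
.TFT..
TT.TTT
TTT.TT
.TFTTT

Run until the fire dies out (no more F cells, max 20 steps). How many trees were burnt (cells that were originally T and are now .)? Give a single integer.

Step 1: +6 fires, +2 burnt (F count now 6)
Step 2: +5 fires, +6 burnt (F count now 5)
Step 3: +6 fires, +5 burnt (F count now 6)
Step 4: +2 fires, +6 burnt (F count now 2)
Step 5: +0 fires, +2 burnt (F count now 0)
Fire out after step 5
Initially T: 21, now '.': 28
Total burnt (originally-T cells now '.'): 19

Answer: 19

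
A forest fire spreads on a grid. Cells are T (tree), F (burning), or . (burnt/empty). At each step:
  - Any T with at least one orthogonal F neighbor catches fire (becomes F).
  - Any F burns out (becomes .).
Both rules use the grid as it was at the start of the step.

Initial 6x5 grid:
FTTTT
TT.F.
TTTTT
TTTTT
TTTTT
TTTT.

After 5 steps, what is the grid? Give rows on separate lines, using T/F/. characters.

Step 1: 4 trees catch fire, 2 burn out
  .FTFT
  FT...
  TTTFT
  TTTTT
  TTTTT
  TTTT.
Step 2: 7 trees catch fire, 4 burn out
  ..F.F
  .F...
  FTF.F
  TTTFT
  TTTTT
  TTTT.
Step 3: 5 trees catch fire, 7 burn out
  .....
  .....
  .F...
  FTF.F
  TTTFT
  TTTT.
Step 4: 5 trees catch fire, 5 burn out
  .....
  .....
  .....
  .F...
  FTF.F
  TTTF.
Step 5: 3 trees catch fire, 5 burn out
  .....
  .....
  .....
  .....
  .F...
  FTF..

.....
.....
.....
.....
.F...
FTF..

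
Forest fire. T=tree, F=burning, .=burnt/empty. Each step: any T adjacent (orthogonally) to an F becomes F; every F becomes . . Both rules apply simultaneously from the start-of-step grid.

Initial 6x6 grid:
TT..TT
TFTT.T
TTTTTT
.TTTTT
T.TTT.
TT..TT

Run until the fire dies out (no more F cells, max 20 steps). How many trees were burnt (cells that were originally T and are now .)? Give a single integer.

Step 1: +4 fires, +1 burnt (F count now 4)
Step 2: +5 fires, +4 burnt (F count now 5)
Step 3: +2 fires, +5 burnt (F count now 2)
Step 4: +3 fires, +2 burnt (F count now 3)
Step 5: +3 fires, +3 burnt (F count now 3)
Step 6: +3 fires, +3 burnt (F count now 3)
Step 7: +2 fires, +3 burnt (F count now 2)
Step 8: +2 fires, +2 burnt (F count now 2)
Step 9: +0 fires, +2 burnt (F count now 0)
Fire out after step 9
Initially T: 27, now '.': 33
Total burnt (originally-T cells now '.'): 24

Answer: 24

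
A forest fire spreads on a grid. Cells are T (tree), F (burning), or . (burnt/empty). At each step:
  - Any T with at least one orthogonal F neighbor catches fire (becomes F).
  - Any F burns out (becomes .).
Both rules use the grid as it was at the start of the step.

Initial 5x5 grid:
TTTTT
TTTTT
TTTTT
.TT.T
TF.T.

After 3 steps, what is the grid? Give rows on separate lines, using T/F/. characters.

Step 1: 2 trees catch fire, 1 burn out
  TTTTT
  TTTTT
  TTTTT
  .FT.T
  F..T.
Step 2: 2 trees catch fire, 2 burn out
  TTTTT
  TTTTT
  TFTTT
  ..F.T
  ...T.
Step 3: 3 trees catch fire, 2 burn out
  TTTTT
  TFTTT
  F.FTT
  ....T
  ...T.

TTTTT
TFTTT
F.FTT
....T
...T.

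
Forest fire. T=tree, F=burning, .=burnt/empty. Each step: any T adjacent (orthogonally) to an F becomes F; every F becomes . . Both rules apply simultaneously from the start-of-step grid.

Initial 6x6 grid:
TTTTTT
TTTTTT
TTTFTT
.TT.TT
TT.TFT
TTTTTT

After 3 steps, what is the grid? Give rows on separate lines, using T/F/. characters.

Step 1: 7 trees catch fire, 2 burn out
  TTTTTT
  TTTFTT
  TTF.FT
  .TT.FT
  TT.F.F
  TTTTFT
Step 2: 9 trees catch fire, 7 burn out
  TTTFTT
  TTF.FT
  TF...F
  .TF..F
  TT....
  TTTF.F
Step 3: 7 trees catch fire, 9 burn out
  TTF.FT
  TF...F
  F.....
  .F....
  TT....
  TTF...

TTF.FT
TF...F
F.....
.F....
TT....
TTF...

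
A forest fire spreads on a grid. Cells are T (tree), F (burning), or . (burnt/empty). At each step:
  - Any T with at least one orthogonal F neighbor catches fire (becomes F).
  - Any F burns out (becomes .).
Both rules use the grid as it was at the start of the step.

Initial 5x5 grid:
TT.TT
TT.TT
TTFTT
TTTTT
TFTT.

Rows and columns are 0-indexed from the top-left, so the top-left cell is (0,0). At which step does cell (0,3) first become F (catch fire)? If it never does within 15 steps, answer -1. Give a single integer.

Step 1: cell (0,3)='T' (+6 fires, +2 burnt)
Step 2: cell (0,3)='T' (+7 fires, +6 burnt)
Step 3: cell (0,3)='F' (+5 fires, +7 burnt)
  -> target ignites at step 3
Step 4: cell (0,3)='.' (+2 fires, +5 burnt)
Step 5: cell (0,3)='.' (+0 fires, +2 burnt)
  fire out at step 5

3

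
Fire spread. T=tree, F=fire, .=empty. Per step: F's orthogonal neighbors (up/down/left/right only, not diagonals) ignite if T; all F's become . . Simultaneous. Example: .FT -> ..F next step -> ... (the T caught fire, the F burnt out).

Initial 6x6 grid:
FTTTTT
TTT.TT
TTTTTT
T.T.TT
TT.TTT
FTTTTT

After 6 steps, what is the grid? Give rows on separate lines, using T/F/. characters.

Step 1: 4 trees catch fire, 2 burn out
  .FTTTT
  FTT.TT
  TTTTTT
  T.T.TT
  FT.TTT
  .FTTTT
Step 2: 6 trees catch fire, 4 burn out
  ..FTTT
  .FT.TT
  FTTTTT
  F.T.TT
  .F.TTT
  ..FTTT
Step 3: 4 trees catch fire, 6 burn out
  ...FTT
  ..F.TT
  .FTTTT
  ..T.TT
  ...TTT
  ...FTT
Step 4: 4 trees catch fire, 4 burn out
  ....FT
  ....TT
  ..FTTT
  ..T.TT
  ...FTT
  ....FT
Step 5: 6 trees catch fire, 4 burn out
  .....F
  ....FT
  ...FTT
  ..F.TT
  ....FT
  .....F
Step 6: 4 trees catch fire, 6 burn out
  ......
  .....F
  ....FT
  ....FT
  .....F
  ......

......
.....F
....FT
....FT
.....F
......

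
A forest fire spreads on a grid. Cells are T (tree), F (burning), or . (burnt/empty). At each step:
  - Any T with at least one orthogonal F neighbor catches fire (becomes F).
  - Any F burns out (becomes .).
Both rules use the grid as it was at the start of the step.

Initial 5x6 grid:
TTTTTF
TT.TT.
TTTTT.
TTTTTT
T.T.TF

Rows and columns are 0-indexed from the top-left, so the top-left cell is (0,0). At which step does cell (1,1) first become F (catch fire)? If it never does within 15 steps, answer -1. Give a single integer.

Step 1: cell (1,1)='T' (+3 fires, +2 burnt)
Step 2: cell (1,1)='T' (+3 fires, +3 burnt)
Step 3: cell (1,1)='T' (+4 fires, +3 burnt)
Step 4: cell (1,1)='T' (+3 fires, +4 burnt)
Step 5: cell (1,1)='F' (+5 fires, +3 burnt)
  -> target ignites at step 5
Step 6: cell (1,1)='.' (+3 fires, +5 burnt)
Step 7: cell (1,1)='.' (+2 fires, +3 burnt)
Step 8: cell (1,1)='.' (+0 fires, +2 burnt)
  fire out at step 8

5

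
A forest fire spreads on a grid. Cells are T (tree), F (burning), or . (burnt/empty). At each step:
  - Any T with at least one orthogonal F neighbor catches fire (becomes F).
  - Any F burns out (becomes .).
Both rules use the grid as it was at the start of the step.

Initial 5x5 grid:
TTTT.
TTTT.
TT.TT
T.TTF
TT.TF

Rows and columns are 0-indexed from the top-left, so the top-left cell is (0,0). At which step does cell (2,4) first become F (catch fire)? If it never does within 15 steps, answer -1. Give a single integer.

Step 1: cell (2,4)='F' (+3 fires, +2 burnt)
  -> target ignites at step 1
Step 2: cell (2,4)='.' (+2 fires, +3 burnt)
Step 3: cell (2,4)='.' (+1 fires, +2 burnt)
Step 4: cell (2,4)='.' (+2 fires, +1 burnt)
Step 5: cell (2,4)='.' (+2 fires, +2 burnt)
Step 6: cell (2,4)='.' (+3 fires, +2 burnt)
Step 7: cell (2,4)='.' (+2 fires, +3 burnt)
Step 8: cell (2,4)='.' (+1 fires, +2 burnt)
Step 9: cell (2,4)='.' (+1 fires, +1 burnt)
Step 10: cell (2,4)='.' (+1 fires, +1 burnt)
Step 11: cell (2,4)='.' (+0 fires, +1 burnt)
  fire out at step 11

1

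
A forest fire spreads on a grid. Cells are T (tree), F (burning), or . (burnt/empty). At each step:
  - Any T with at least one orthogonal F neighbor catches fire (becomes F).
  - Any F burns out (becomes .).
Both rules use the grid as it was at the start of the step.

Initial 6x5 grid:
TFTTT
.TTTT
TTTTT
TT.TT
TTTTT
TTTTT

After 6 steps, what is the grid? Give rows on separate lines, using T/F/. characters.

Step 1: 3 trees catch fire, 1 burn out
  F.FTT
  .FTTT
  TTTTT
  TT.TT
  TTTTT
  TTTTT
Step 2: 3 trees catch fire, 3 burn out
  ...FT
  ..FTT
  TFTTT
  TT.TT
  TTTTT
  TTTTT
Step 3: 5 trees catch fire, 3 burn out
  ....F
  ...FT
  F.FTT
  TF.TT
  TTTTT
  TTTTT
Step 4: 4 trees catch fire, 5 burn out
  .....
  ....F
  ...FT
  F..TT
  TFTTT
  TTTTT
Step 5: 5 trees catch fire, 4 burn out
  .....
  .....
  ....F
  ...FT
  F.FTT
  TFTTT
Step 6: 4 trees catch fire, 5 burn out
  .....
  .....
  .....
  ....F
  ...FT
  F.FTT

.....
.....
.....
....F
...FT
F.FTT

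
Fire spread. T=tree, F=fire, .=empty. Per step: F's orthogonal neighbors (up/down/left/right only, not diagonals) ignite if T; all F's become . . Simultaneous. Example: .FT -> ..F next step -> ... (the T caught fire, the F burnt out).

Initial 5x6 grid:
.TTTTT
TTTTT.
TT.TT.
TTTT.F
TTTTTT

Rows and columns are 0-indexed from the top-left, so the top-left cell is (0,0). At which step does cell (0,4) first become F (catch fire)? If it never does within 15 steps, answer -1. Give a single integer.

Step 1: cell (0,4)='T' (+1 fires, +1 burnt)
Step 2: cell (0,4)='T' (+1 fires, +1 burnt)
Step 3: cell (0,4)='T' (+1 fires, +1 burnt)
Step 4: cell (0,4)='T' (+2 fires, +1 burnt)
Step 5: cell (0,4)='T' (+3 fires, +2 burnt)
Step 6: cell (0,4)='T' (+4 fires, +3 burnt)
Step 7: cell (0,4)='T' (+5 fires, +4 burnt)
Step 8: cell (0,4)='F' (+4 fires, +5 burnt)
  -> target ignites at step 8
Step 9: cell (0,4)='.' (+3 fires, +4 burnt)
Step 10: cell (0,4)='.' (+0 fires, +3 burnt)
  fire out at step 10

8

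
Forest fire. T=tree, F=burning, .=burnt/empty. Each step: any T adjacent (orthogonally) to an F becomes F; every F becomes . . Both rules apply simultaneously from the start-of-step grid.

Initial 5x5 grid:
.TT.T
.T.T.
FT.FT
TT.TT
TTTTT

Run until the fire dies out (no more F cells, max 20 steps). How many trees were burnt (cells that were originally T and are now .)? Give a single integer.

Step 1: +5 fires, +2 burnt (F count now 5)
Step 2: +5 fires, +5 burnt (F count now 5)
Step 3: +4 fires, +5 burnt (F count now 4)
Step 4: +1 fires, +4 burnt (F count now 1)
Step 5: +0 fires, +1 burnt (F count now 0)
Fire out after step 5
Initially T: 16, now '.': 24
Total burnt (originally-T cells now '.'): 15

Answer: 15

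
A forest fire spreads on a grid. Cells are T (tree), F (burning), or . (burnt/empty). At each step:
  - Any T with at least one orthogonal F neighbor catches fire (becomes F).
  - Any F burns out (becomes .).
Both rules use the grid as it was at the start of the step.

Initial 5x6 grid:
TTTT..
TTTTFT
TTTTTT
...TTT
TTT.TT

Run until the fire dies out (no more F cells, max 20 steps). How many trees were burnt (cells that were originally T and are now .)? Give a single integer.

Step 1: +3 fires, +1 burnt (F count now 3)
Step 2: +5 fires, +3 burnt (F count now 5)
Step 3: +6 fires, +5 burnt (F count now 6)
Step 4: +4 fires, +6 burnt (F count now 4)
Step 5: +2 fires, +4 burnt (F count now 2)
Step 6: +0 fires, +2 burnt (F count now 0)
Fire out after step 6
Initially T: 23, now '.': 27
Total burnt (originally-T cells now '.'): 20

Answer: 20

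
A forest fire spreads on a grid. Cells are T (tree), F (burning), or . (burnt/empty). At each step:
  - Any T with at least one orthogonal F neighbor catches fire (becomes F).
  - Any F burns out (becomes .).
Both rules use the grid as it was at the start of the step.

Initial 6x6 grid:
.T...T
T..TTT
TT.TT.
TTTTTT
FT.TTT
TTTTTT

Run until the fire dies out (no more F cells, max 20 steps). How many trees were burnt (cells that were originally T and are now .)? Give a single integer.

Answer: 25

Derivation:
Step 1: +3 fires, +1 burnt (F count now 3)
Step 2: +3 fires, +3 burnt (F count now 3)
Step 3: +4 fires, +3 burnt (F count now 4)
Step 4: +2 fires, +4 burnt (F count now 2)
Step 5: +4 fires, +2 burnt (F count now 4)
Step 6: +5 fires, +4 burnt (F count now 5)
Step 7: +2 fires, +5 burnt (F count now 2)
Step 8: +1 fires, +2 burnt (F count now 1)
Step 9: +1 fires, +1 burnt (F count now 1)
Step 10: +0 fires, +1 burnt (F count now 0)
Fire out after step 10
Initially T: 26, now '.': 35
Total burnt (originally-T cells now '.'): 25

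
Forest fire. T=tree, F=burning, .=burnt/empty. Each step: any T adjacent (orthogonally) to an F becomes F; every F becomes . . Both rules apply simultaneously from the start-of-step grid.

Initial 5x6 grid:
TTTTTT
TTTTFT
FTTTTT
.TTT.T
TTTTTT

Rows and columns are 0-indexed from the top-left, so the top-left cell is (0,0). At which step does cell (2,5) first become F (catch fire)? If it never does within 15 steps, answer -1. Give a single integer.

Step 1: cell (2,5)='T' (+6 fires, +2 burnt)
Step 2: cell (2,5)='F' (+9 fires, +6 burnt)
  -> target ignites at step 2
Step 3: cell (2,5)='.' (+6 fires, +9 burnt)
Step 4: cell (2,5)='.' (+4 fires, +6 burnt)
Step 5: cell (2,5)='.' (+1 fires, +4 burnt)
Step 6: cell (2,5)='.' (+0 fires, +1 burnt)
  fire out at step 6

2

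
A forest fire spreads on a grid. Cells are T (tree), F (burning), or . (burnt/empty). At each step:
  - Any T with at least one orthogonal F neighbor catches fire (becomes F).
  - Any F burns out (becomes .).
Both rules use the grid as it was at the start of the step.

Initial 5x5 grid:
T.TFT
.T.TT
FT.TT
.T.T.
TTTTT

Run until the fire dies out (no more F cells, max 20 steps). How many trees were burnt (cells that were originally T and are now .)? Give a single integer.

Answer: 15

Derivation:
Step 1: +4 fires, +2 burnt (F count now 4)
Step 2: +4 fires, +4 burnt (F count now 4)
Step 3: +3 fires, +4 burnt (F count now 3)
Step 4: +3 fires, +3 burnt (F count now 3)
Step 5: +1 fires, +3 burnt (F count now 1)
Step 6: +0 fires, +1 burnt (F count now 0)
Fire out after step 6
Initially T: 16, now '.': 24
Total burnt (originally-T cells now '.'): 15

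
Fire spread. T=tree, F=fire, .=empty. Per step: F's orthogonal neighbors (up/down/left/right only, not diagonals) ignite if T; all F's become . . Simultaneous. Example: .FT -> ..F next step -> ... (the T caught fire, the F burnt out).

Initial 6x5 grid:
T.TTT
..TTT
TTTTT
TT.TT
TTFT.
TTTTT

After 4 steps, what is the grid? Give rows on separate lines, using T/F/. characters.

Step 1: 3 trees catch fire, 1 burn out
  T.TTT
  ..TTT
  TTTTT
  TT.TT
  TF.F.
  TTFTT
Step 2: 5 trees catch fire, 3 burn out
  T.TTT
  ..TTT
  TTTTT
  TF.FT
  F....
  TF.FT
Step 3: 6 trees catch fire, 5 burn out
  T.TTT
  ..TTT
  TFTFT
  F...F
  .....
  F...F
Step 4: 4 trees catch fire, 6 burn out
  T.TTT
  ..TFT
  F.F.F
  .....
  .....
  .....

T.TTT
..TFT
F.F.F
.....
.....
.....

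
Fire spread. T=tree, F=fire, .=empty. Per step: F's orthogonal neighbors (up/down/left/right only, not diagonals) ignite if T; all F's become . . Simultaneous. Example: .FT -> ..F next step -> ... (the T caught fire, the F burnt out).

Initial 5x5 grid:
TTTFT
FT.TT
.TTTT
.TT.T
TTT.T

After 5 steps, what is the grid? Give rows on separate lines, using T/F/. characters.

Step 1: 5 trees catch fire, 2 burn out
  FTF.F
  .F.FT
  .TTTT
  .TT.T
  TTT.T
Step 2: 4 trees catch fire, 5 burn out
  .F...
  ....F
  .FTFT
  .TT.T
  TTT.T
Step 3: 3 trees catch fire, 4 burn out
  .....
  .....
  ..F.F
  .FT.T
  TTT.T
Step 4: 3 trees catch fire, 3 burn out
  .....
  .....
  .....
  ..F.F
  TFT.T
Step 5: 3 trees catch fire, 3 burn out
  .....
  .....
  .....
  .....
  F.F.F

.....
.....
.....
.....
F.F.F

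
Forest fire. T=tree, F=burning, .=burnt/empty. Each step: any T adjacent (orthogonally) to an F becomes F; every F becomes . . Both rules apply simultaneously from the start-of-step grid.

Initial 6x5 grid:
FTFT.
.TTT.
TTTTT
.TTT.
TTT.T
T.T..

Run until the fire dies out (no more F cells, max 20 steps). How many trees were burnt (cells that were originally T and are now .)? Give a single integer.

Step 1: +3 fires, +2 burnt (F count now 3)
Step 2: +3 fires, +3 burnt (F count now 3)
Step 3: +3 fires, +3 burnt (F count now 3)
Step 4: +5 fires, +3 burnt (F count now 5)
Step 5: +2 fires, +5 burnt (F count now 2)
Step 6: +1 fires, +2 burnt (F count now 1)
Step 7: +1 fires, +1 burnt (F count now 1)
Step 8: +0 fires, +1 burnt (F count now 0)
Fire out after step 8
Initially T: 19, now '.': 29
Total burnt (originally-T cells now '.'): 18

Answer: 18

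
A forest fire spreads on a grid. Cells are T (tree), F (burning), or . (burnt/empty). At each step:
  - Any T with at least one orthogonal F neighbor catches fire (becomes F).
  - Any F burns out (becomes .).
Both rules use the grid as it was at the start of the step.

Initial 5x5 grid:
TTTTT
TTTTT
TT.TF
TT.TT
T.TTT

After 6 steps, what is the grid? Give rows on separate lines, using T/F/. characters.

Step 1: 3 trees catch fire, 1 burn out
  TTTTT
  TTTTF
  TT.F.
  TT.TF
  T.TTT
Step 2: 4 trees catch fire, 3 burn out
  TTTTF
  TTTF.
  TT...
  TT.F.
  T.TTF
Step 3: 3 trees catch fire, 4 burn out
  TTTF.
  TTF..
  TT...
  TT...
  T.TF.
Step 4: 3 trees catch fire, 3 burn out
  TTF..
  TF...
  TT...
  TT...
  T.F..
Step 5: 3 trees catch fire, 3 burn out
  TF...
  F....
  TF...
  TT...
  T....
Step 6: 3 trees catch fire, 3 burn out
  F....
  .....
  F....
  TF...
  T....

F....
.....
F....
TF...
T....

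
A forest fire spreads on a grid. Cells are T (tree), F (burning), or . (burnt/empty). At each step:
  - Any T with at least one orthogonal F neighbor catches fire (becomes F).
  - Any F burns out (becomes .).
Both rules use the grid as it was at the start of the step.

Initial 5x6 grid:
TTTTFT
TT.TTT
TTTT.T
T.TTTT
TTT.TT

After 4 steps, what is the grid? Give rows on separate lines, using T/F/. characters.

Step 1: 3 trees catch fire, 1 burn out
  TTTF.F
  TT.TFT
  TTTT.T
  T.TTTT
  TTT.TT
Step 2: 3 trees catch fire, 3 burn out
  TTF...
  TT.F.F
  TTTT.T
  T.TTTT
  TTT.TT
Step 3: 3 trees catch fire, 3 burn out
  TF....
  TT....
  TTTF.F
  T.TTTT
  TTT.TT
Step 4: 5 trees catch fire, 3 burn out
  F.....
  TF....
  TTF...
  T.TFTF
  TTT.TT

F.....
TF....
TTF...
T.TFTF
TTT.TT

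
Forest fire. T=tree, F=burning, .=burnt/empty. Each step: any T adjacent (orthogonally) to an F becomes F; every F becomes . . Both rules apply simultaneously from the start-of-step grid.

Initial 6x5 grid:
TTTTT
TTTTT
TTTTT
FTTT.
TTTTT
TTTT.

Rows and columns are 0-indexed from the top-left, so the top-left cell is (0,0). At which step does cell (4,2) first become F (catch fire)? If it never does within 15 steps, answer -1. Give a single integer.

Step 1: cell (4,2)='T' (+3 fires, +1 burnt)
Step 2: cell (4,2)='T' (+5 fires, +3 burnt)
Step 3: cell (4,2)='F' (+6 fires, +5 burnt)
  -> target ignites at step 3
Step 4: cell (4,2)='.' (+5 fires, +6 burnt)
Step 5: cell (4,2)='.' (+5 fires, +5 burnt)
Step 6: cell (4,2)='.' (+2 fires, +5 burnt)
Step 7: cell (4,2)='.' (+1 fires, +2 burnt)
Step 8: cell (4,2)='.' (+0 fires, +1 burnt)
  fire out at step 8

3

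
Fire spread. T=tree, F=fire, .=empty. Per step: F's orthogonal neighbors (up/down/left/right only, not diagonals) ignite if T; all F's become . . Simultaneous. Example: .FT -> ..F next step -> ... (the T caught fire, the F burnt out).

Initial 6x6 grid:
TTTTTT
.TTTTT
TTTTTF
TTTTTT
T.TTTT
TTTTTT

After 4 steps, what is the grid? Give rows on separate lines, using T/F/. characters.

Step 1: 3 trees catch fire, 1 burn out
  TTTTTT
  .TTTTF
  TTTTF.
  TTTTTF
  T.TTTT
  TTTTTT
Step 2: 5 trees catch fire, 3 burn out
  TTTTTF
  .TTTF.
  TTTF..
  TTTTF.
  T.TTTF
  TTTTTT
Step 3: 6 trees catch fire, 5 burn out
  TTTTF.
  .TTF..
  TTF...
  TTTF..
  T.TTF.
  TTTTTF
Step 4: 6 trees catch fire, 6 burn out
  TTTF..
  .TF...
  TF....
  TTF...
  T.TF..
  TTTTF.

TTTF..
.TF...
TF....
TTF...
T.TF..
TTTTF.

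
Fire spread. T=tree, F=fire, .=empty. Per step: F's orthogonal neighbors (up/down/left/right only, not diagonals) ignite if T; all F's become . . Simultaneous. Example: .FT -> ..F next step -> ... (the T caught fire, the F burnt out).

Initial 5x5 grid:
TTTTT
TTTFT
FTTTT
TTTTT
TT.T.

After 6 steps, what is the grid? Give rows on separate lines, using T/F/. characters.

Step 1: 7 trees catch fire, 2 burn out
  TTTFT
  FTF.F
  .FTFT
  FTTTT
  TT.T.
Step 2: 9 trees catch fire, 7 burn out
  FTF.F
  .F...
  ..F.F
  .FTFT
  FT.T.
Step 3: 5 trees catch fire, 9 burn out
  .F...
  .....
  .....
  ..F.F
  .F.F.
Step 4: 0 trees catch fire, 5 burn out
  .....
  .....
  .....
  .....
  .....
Step 5: 0 trees catch fire, 0 burn out
  .....
  .....
  .....
  .....
  .....
Step 6: 0 trees catch fire, 0 burn out
  .....
  .....
  .....
  .....
  .....

.....
.....
.....
.....
.....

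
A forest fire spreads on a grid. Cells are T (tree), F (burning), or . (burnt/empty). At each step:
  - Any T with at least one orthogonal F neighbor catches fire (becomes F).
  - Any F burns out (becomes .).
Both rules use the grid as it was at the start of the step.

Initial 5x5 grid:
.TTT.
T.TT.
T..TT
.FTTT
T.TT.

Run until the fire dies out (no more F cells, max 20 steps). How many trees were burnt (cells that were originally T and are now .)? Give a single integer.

Answer: 12

Derivation:
Step 1: +1 fires, +1 burnt (F count now 1)
Step 2: +2 fires, +1 burnt (F count now 2)
Step 3: +3 fires, +2 burnt (F count now 3)
Step 4: +2 fires, +3 burnt (F count now 2)
Step 5: +2 fires, +2 burnt (F count now 2)
Step 6: +1 fires, +2 burnt (F count now 1)
Step 7: +1 fires, +1 burnt (F count now 1)
Step 8: +0 fires, +1 burnt (F count now 0)
Fire out after step 8
Initially T: 15, now '.': 22
Total burnt (originally-T cells now '.'): 12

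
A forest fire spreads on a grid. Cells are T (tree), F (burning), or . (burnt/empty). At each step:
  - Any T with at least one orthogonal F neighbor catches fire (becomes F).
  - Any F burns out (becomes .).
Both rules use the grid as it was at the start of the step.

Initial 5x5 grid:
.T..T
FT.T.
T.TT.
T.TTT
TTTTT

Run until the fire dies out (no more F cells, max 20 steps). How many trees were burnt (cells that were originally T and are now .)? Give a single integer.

Step 1: +2 fires, +1 burnt (F count now 2)
Step 2: +2 fires, +2 burnt (F count now 2)
Step 3: +1 fires, +2 burnt (F count now 1)
Step 4: +1 fires, +1 burnt (F count now 1)
Step 5: +1 fires, +1 burnt (F count now 1)
Step 6: +2 fires, +1 burnt (F count now 2)
Step 7: +3 fires, +2 burnt (F count now 3)
Step 8: +2 fires, +3 burnt (F count now 2)
Step 9: +1 fires, +2 burnt (F count now 1)
Step 10: +0 fires, +1 burnt (F count now 0)
Fire out after step 10
Initially T: 16, now '.': 24
Total burnt (originally-T cells now '.'): 15

Answer: 15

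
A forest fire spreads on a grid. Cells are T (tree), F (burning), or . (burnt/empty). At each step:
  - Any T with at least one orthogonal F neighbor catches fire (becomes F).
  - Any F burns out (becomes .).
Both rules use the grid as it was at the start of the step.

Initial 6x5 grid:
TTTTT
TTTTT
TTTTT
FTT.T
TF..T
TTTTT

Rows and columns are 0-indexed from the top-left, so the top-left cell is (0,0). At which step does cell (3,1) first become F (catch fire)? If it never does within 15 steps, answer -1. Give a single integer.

Step 1: cell (3,1)='F' (+4 fires, +2 burnt)
  -> target ignites at step 1
Step 2: cell (3,1)='.' (+5 fires, +4 burnt)
Step 3: cell (3,1)='.' (+4 fires, +5 burnt)
Step 4: cell (3,1)='.' (+4 fires, +4 burnt)
Step 5: cell (3,1)='.' (+4 fires, +4 burnt)
Step 6: cell (3,1)='.' (+3 fires, +4 burnt)
Step 7: cell (3,1)='.' (+1 fires, +3 burnt)
Step 8: cell (3,1)='.' (+0 fires, +1 burnt)
  fire out at step 8

1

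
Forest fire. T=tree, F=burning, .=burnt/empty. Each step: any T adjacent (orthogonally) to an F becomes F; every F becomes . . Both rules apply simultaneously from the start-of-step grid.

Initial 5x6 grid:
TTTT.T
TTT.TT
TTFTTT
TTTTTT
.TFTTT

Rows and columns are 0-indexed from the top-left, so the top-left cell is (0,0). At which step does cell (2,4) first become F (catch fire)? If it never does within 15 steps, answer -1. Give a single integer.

Step 1: cell (2,4)='T' (+6 fires, +2 burnt)
Step 2: cell (2,4)='F' (+7 fires, +6 burnt)
  -> target ignites at step 2
Step 3: cell (2,4)='.' (+8 fires, +7 burnt)
Step 4: cell (2,4)='.' (+3 fires, +8 burnt)
Step 5: cell (2,4)='.' (+1 fires, +3 burnt)
Step 6: cell (2,4)='.' (+0 fires, +1 burnt)
  fire out at step 6

2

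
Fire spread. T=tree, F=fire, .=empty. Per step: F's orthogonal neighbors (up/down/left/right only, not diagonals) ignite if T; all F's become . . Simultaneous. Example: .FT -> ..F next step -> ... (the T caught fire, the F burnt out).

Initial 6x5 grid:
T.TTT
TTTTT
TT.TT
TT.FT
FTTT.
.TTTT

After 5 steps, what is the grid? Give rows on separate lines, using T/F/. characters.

Step 1: 5 trees catch fire, 2 burn out
  T.TTT
  TTTTT
  TT.FT
  FT..F
  .FTF.
  .TTTT
Step 2: 7 trees catch fire, 5 burn out
  T.TTT
  TTTFT
  FT..F
  .F...
  ..F..
  .FTFT
Step 3: 7 trees catch fire, 7 burn out
  T.TFT
  FTF.F
  .F...
  .....
  .....
  ..F.F
Step 4: 4 trees catch fire, 7 burn out
  F.F.F
  .F...
  .....
  .....
  .....
  .....
Step 5: 0 trees catch fire, 4 burn out
  .....
  .....
  .....
  .....
  .....
  .....

.....
.....
.....
.....
.....
.....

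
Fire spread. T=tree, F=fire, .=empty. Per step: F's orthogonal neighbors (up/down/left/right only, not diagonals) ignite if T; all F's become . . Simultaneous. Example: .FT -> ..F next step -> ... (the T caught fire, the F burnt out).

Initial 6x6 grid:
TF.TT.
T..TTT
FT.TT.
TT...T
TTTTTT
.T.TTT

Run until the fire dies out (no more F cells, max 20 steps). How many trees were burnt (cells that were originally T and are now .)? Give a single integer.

Answer: 16

Derivation:
Step 1: +4 fires, +2 burnt (F count now 4)
Step 2: +2 fires, +4 burnt (F count now 2)
Step 3: +1 fires, +2 burnt (F count now 1)
Step 4: +2 fires, +1 burnt (F count now 2)
Step 5: +1 fires, +2 burnt (F count now 1)
Step 6: +2 fires, +1 burnt (F count now 2)
Step 7: +2 fires, +2 burnt (F count now 2)
Step 8: +2 fires, +2 burnt (F count now 2)
Step 9: +0 fires, +2 burnt (F count now 0)
Fire out after step 9
Initially T: 23, now '.': 29
Total burnt (originally-T cells now '.'): 16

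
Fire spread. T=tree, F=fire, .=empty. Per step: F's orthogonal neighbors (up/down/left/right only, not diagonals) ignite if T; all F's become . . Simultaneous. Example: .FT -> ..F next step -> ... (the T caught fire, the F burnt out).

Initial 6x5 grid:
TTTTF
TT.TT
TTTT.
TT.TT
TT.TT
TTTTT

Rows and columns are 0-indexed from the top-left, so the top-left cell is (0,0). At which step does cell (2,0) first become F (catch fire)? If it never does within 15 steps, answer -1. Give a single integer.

Step 1: cell (2,0)='T' (+2 fires, +1 burnt)
Step 2: cell (2,0)='T' (+2 fires, +2 burnt)
Step 3: cell (2,0)='T' (+2 fires, +2 burnt)
Step 4: cell (2,0)='T' (+4 fires, +2 burnt)
Step 5: cell (2,0)='T' (+4 fires, +4 burnt)
Step 6: cell (2,0)='F' (+4 fires, +4 burnt)
  -> target ignites at step 6
Step 7: cell (2,0)='.' (+4 fires, +4 burnt)
Step 8: cell (2,0)='.' (+2 fires, +4 burnt)
Step 9: cell (2,0)='.' (+1 fires, +2 burnt)
Step 10: cell (2,0)='.' (+0 fires, +1 burnt)
  fire out at step 10

6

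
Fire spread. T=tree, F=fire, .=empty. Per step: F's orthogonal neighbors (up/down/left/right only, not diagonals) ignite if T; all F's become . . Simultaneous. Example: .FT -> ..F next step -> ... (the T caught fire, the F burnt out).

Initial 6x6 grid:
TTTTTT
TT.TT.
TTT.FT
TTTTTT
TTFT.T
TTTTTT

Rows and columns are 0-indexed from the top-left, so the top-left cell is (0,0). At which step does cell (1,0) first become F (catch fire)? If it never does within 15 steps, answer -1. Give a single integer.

Step 1: cell (1,0)='T' (+7 fires, +2 burnt)
Step 2: cell (1,0)='T' (+9 fires, +7 burnt)
Step 3: cell (1,0)='T' (+7 fires, +9 burnt)
Step 4: cell (1,0)='T' (+4 fires, +7 burnt)
Step 5: cell (1,0)='F' (+2 fires, +4 burnt)
  -> target ignites at step 5
Step 6: cell (1,0)='.' (+1 fires, +2 burnt)
Step 7: cell (1,0)='.' (+0 fires, +1 burnt)
  fire out at step 7

5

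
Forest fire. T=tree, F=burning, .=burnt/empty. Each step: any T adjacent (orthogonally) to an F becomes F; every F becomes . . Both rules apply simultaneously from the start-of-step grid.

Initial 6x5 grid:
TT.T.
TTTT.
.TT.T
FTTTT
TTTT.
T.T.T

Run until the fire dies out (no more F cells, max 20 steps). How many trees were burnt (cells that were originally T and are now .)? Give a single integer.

Step 1: +2 fires, +1 burnt (F count now 2)
Step 2: +4 fires, +2 burnt (F count now 4)
Step 3: +4 fires, +4 burnt (F count now 4)
Step 4: +6 fires, +4 burnt (F count now 6)
Step 5: +3 fires, +6 burnt (F count now 3)
Step 6: +1 fires, +3 burnt (F count now 1)
Step 7: +0 fires, +1 burnt (F count now 0)
Fire out after step 7
Initially T: 21, now '.': 29
Total burnt (originally-T cells now '.'): 20

Answer: 20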